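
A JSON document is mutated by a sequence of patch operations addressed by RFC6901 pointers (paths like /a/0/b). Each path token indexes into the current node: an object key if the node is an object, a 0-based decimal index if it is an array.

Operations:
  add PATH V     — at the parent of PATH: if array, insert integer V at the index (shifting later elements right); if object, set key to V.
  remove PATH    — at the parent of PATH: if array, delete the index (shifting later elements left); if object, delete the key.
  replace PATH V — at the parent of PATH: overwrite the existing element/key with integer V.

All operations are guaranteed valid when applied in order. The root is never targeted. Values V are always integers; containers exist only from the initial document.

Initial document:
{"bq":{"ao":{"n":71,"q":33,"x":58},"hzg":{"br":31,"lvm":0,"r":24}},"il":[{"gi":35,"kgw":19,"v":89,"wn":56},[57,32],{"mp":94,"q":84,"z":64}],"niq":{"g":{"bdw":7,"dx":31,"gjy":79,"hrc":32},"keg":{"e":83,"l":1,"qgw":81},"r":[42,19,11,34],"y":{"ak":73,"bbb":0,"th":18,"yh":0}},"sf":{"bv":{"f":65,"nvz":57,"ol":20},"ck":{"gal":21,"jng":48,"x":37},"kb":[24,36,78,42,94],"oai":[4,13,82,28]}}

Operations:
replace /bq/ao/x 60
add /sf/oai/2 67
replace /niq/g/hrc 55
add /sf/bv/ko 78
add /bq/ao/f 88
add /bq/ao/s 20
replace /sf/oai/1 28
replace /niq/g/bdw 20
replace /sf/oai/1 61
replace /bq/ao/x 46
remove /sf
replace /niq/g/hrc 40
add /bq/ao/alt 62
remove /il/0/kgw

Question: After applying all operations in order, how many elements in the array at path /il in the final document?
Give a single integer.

After op 1 (replace /bq/ao/x 60): {"bq":{"ao":{"n":71,"q":33,"x":60},"hzg":{"br":31,"lvm":0,"r":24}},"il":[{"gi":35,"kgw":19,"v":89,"wn":56},[57,32],{"mp":94,"q":84,"z":64}],"niq":{"g":{"bdw":7,"dx":31,"gjy":79,"hrc":32},"keg":{"e":83,"l":1,"qgw":81},"r":[42,19,11,34],"y":{"ak":73,"bbb":0,"th":18,"yh":0}},"sf":{"bv":{"f":65,"nvz":57,"ol":20},"ck":{"gal":21,"jng":48,"x":37},"kb":[24,36,78,42,94],"oai":[4,13,82,28]}}
After op 2 (add /sf/oai/2 67): {"bq":{"ao":{"n":71,"q":33,"x":60},"hzg":{"br":31,"lvm":0,"r":24}},"il":[{"gi":35,"kgw":19,"v":89,"wn":56},[57,32],{"mp":94,"q":84,"z":64}],"niq":{"g":{"bdw":7,"dx":31,"gjy":79,"hrc":32},"keg":{"e":83,"l":1,"qgw":81},"r":[42,19,11,34],"y":{"ak":73,"bbb":0,"th":18,"yh":0}},"sf":{"bv":{"f":65,"nvz":57,"ol":20},"ck":{"gal":21,"jng":48,"x":37},"kb":[24,36,78,42,94],"oai":[4,13,67,82,28]}}
After op 3 (replace /niq/g/hrc 55): {"bq":{"ao":{"n":71,"q":33,"x":60},"hzg":{"br":31,"lvm":0,"r":24}},"il":[{"gi":35,"kgw":19,"v":89,"wn":56},[57,32],{"mp":94,"q":84,"z":64}],"niq":{"g":{"bdw":7,"dx":31,"gjy":79,"hrc":55},"keg":{"e":83,"l":1,"qgw":81},"r":[42,19,11,34],"y":{"ak":73,"bbb":0,"th":18,"yh":0}},"sf":{"bv":{"f":65,"nvz":57,"ol":20},"ck":{"gal":21,"jng":48,"x":37},"kb":[24,36,78,42,94],"oai":[4,13,67,82,28]}}
After op 4 (add /sf/bv/ko 78): {"bq":{"ao":{"n":71,"q":33,"x":60},"hzg":{"br":31,"lvm":0,"r":24}},"il":[{"gi":35,"kgw":19,"v":89,"wn":56},[57,32],{"mp":94,"q":84,"z":64}],"niq":{"g":{"bdw":7,"dx":31,"gjy":79,"hrc":55},"keg":{"e":83,"l":1,"qgw":81},"r":[42,19,11,34],"y":{"ak":73,"bbb":0,"th":18,"yh":0}},"sf":{"bv":{"f":65,"ko":78,"nvz":57,"ol":20},"ck":{"gal":21,"jng":48,"x":37},"kb":[24,36,78,42,94],"oai":[4,13,67,82,28]}}
After op 5 (add /bq/ao/f 88): {"bq":{"ao":{"f":88,"n":71,"q":33,"x":60},"hzg":{"br":31,"lvm":0,"r":24}},"il":[{"gi":35,"kgw":19,"v":89,"wn":56},[57,32],{"mp":94,"q":84,"z":64}],"niq":{"g":{"bdw":7,"dx":31,"gjy":79,"hrc":55},"keg":{"e":83,"l":1,"qgw":81},"r":[42,19,11,34],"y":{"ak":73,"bbb":0,"th":18,"yh":0}},"sf":{"bv":{"f":65,"ko":78,"nvz":57,"ol":20},"ck":{"gal":21,"jng":48,"x":37},"kb":[24,36,78,42,94],"oai":[4,13,67,82,28]}}
After op 6 (add /bq/ao/s 20): {"bq":{"ao":{"f":88,"n":71,"q":33,"s":20,"x":60},"hzg":{"br":31,"lvm":0,"r":24}},"il":[{"gi":35,"kgw":19,"v":89,"wn":56},[57,32],{"mp":94,"q":84,"z":64}],"niq":{"g":{"bdw":7,"dx":31,"gjy":79,"hrc":55},"keg":{"e":83,"l":1,"qgw":81},"r":[42,19,11,34],"y":{"ak":73,"bbb":0,"th":18,"yh":0}},"sf":{"bv":{"f":65,"ko":78,"nvz":57,"ol":20},"ck":{"gal":21,"jng":48,"x":37},"kb":[24,36,78,42,94],"oai":[4,13,67,82,28]}}
After op 7 (replace /sf/oai/1 28): {"bq":{"ao":{"f":88,"n":71,"q":33,"s":20,"x":60},"hzg":{"br":31,"lvm":0,"r":24}},"il":[{"gi":35,"kgw":19,"v":89,"wn":56},[57,32],{"mp":94,"q":84,"z":64}],"niq":{"g":{"bdw":7,"dx":31,"gjy":79,"hrc":55},"keg":{"e":83,"l":1,"qgw":81},"r":[42,19,11,34],"y":{"ak":73,"bbb":0,"th":18,"yh":0}},"sf":{"bv":{"f":65,"ko":78,"nvz":57,"ol":20},"ck":{"gal":21,"jng":48,"x":37},"kb":[24,36,78,42,94],"oai":[4,28,67,82,28]}}
After op 8 (replace /niq/g/bdw 20): {"bq":{"ao":{"f":88,"n":71,"q":33,"s":20,"x":60},"hzg":{"br":31,"lvm":0,"r":24}},"il":[{"gi":35,"kgw":19,"v":89,"wn":56},[57,32],{"mp":94,"q":84,"z":64}],"niq":{"g":{"bdw":20,"dx":31,"gjy":79,"hrc":55},"keg":{"e":83,"l":1,"qgw":81},"r":[42,19,11,34],"y":{"ak":73,"bbb":0,"th":18,"yh":0}},"sf":{"bv":{"f":65,"ko":78,"nvz":57,"ol":20},"ck":{"gal":21,"jng":48,"x":37},"kb":[24,36,78,42,94],"oai":[4,28,67,82,28]}}
After op 9 (replace /sf/oai/1 61): {"bq":{"ao":{"f":88,"n":71,"q":33,"s":20,"x":60},"hzg":{"br":31,"lvm":0,"r":24}},"il":[{"gi":35,"kgw":19,"v":89,"wn":56},[57,32],{"mp":94,"q":84,"z":64}],"niq":{"g":{"bdw":20,"dx":31,"gjy":79,"hrc":55},"keg":{"e":83,"l":1,"qgw":81},"r":[42,19,11,34],"y":{"ak":73,"bbb":0,"th":18,"yh":0}},"sf":{"bv":{"f":65,"ko":78,"nvz":57,"ol":20},"ck":{"gal":21,"jng":48,"x":37},"kb":[24,36,78,42,94],"oai":[4,61,67,82,28]}}
After op 10 (replace /bq/ao/x 46): {"bq":{"ao":{"f":88,"n":71,"q":33,"s":20,"x":46},"hzg":{"br":31,"lvm":0,"r":24}},"il":[{"gi":35,"kgw":19,"v":89,"wn":56},[57,32],{"mp":94,"q":84,"z":64}],"niq":{"g":{"bdw":20,"dx":31,"gjy":79,"hrc":55},"keg":{"e":83,"l":1,"qgw":81},"r":[42,19,11,34],"y":{"ak":73,"bbb":0,"th":18,"yh":0}},"sf":{"bv":{"f":65,"ko":78,"nvz":57,"ol":20},"ck":{"gal":21,"jng":48,"x":37},"kb":[24,36,78,42,94],"oai":[4,61,67,82,28]}}
After op 11 (remove /sf): {"bq":{"ao":{"f":88,"n":71,"q":33,"s":20,"x":46},"hzg":{"br":31,"lvm":0,"r":24}},"il":[{"gi":35,"kgw":19,"v":89,"wn":56},[57,32],{"mp":94,"q":84,"z":64}],"niq":{"g":{"bdw":20,"dx":31,"gjy":79,"hrc":55},"keg":{"e":83,"l":1,"qgw":81},"r":[42,19,11,34],"y":{"ak":73,"bbb":0,"th":18,"yh":0}}}
After op 12 (replace /niq/g/hrc 40): {"bq":{"ao":{"f":88,"n":71,"q":33,"s":20,"x":46},"hzg":{"br":31,"lvm":0,"r":24}},"il":[{"gi":35,"kgw":19,"v":89,"wn":56},[57,32],{"mp":94,"q":84,"z":64}],"niq":{"g":{"bdw":20,"dx":31,"gjy":79,"hrc":40},"keg":{"e":83,"l":1,"qgw":81},"r":[42,19,11,34],"y":{"ak":73,"bbb":0,"th":18,"yh":0}}}
After op 13 (add /bq/ao/alt 62): {"bq":{"ao":{"alt":62,"f":88,"n":71,"q":33,"s":20,"x":46},"hzg":{"br":31,"lvm":0,"r":24}},"il":[{"gi":35,"kgw":19,"v":89,"wn":56},[57,32],{"mp":94,"q":84,"z":64}],"niq":{"g":{"bdw":20,"dx":31,"gjy":79,"hrc":40},"keg":{"e":83,"l":1,"qgw":81},"r":[42,19,11,34],"y":{"ak":73,"bbb":0,"th":18,"yh":0}}}
After op 14 (remove /il/0/kgw): {"bq":{"ao":{"alt":62,"f":88,"n":71,"q":33,"s":20,"x":46},"hzg":{"br":31,"lvm":0,"r":24}},"il":[{"gi":35,"v":89,"wn":56},[57,32],{"mp":94,"q":84,"z":64}],"niq":{"g":{"bdw":20,"dx":31,"gjy":79,"hrc":40},"keg":{"e":83,"l":1,"qgw":81},"r":[42,19,11,34],"y":{"ak":73,"bbb":0,"th":18,"yh":0}}}
Size at path /il: 3

Answer: 3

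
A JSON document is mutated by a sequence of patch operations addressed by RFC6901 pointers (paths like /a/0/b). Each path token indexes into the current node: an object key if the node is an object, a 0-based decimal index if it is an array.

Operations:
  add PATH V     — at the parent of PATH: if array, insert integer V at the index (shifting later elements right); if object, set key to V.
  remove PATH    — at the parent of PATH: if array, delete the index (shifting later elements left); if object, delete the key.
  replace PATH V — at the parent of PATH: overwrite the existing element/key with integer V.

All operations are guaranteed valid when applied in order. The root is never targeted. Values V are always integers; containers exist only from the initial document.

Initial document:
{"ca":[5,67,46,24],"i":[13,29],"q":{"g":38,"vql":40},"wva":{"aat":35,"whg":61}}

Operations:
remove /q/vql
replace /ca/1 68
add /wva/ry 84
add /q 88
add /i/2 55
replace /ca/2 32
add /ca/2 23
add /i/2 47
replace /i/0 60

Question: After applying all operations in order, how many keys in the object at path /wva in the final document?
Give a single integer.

Answer: 3

Derivation:
After op 1 (remove /q/vql): {"ca":[5,67,46,24],"i":[13,29],"q":{"g":38},"wva":{"aat":35,"whg":61}}
After op 2 (replace /ca/1 68): {"ca":[5,68,46,24],"i":[13,29],"q":{"g":38},"wva":{"aat":35,"whg":61}}
After op 3 (add /wva/ry 84): {"ca":[5,68,46,24],"i":[13,29],"q":{"g":38},"wva":{"aat":35,"ry":84,"whg":61}}
After op 4 (add /q 88): {"ca":[5,68,46,24],"i":[13,29],"q":88,"wva":{"aat":35,"ry":84,"whg":61}}
After op 5 (add /i/2 55): {"ca":[5,68,46,24],"i":[13,29,55],"q":88,"wva":{"aat":35,"ry":84,"whg":61}}
After op 6 (replace /ca/2 32): {"ca":[5,68,32,24],"i":[13,29,55],"q":88,"wva":{"aat":35,"ry":84,"whg":61}}
After op 7 (add /ca/2 23): {"ca":[5,68,23,32,24],"i":[13,29,55],"q":88,"wva":{"aat":35,"ry":84,"whg":61}}
After op 8 (add /i/2 47): {"ca":[5,68,23,32,24],"i":[13,29,47,55],"q":88,"wva":{"aat":35,"ry":84,"whg":61}}
After op 9 (replace /i/0 60): {"ca":[5,68,23,32,24],"i":[60,29,47,55],"q":88,"wva":{"aat":35,"ry":84,"whg":61}}
Size at path /wva: 3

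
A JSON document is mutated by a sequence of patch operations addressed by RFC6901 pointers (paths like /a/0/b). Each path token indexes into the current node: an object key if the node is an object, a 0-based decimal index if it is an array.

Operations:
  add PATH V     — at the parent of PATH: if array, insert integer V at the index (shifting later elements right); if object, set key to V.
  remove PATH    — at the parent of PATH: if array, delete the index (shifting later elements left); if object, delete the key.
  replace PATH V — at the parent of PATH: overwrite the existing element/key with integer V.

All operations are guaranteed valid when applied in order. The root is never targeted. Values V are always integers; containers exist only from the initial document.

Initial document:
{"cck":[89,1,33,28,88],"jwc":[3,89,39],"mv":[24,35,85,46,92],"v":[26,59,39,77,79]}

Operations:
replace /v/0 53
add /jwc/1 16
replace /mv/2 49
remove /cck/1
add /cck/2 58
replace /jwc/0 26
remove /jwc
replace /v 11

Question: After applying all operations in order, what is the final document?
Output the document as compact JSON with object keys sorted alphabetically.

After op 1 (replace /v/0 53): {"cck":[89,1,33,28,88],"jwc":[3,89,39],"mv":[24,35,85,46,92],"v":[53,59,39,77,79]}
After op 2 (add /jwc/1 16): {"cck":[89,1,33,28,88],"jwc":[3,16,89,39],"mv":[24,35,85,46,92],"v":[53,59,39,77,79]}
After op 3 (replace /mv/2 49): {"cck":[89,1,33,28,88],"jwc":[3,16,89,39],"mv":[24,35,49,46,92],"v":[53,59,39,77,79]}
After op 4 (remove /cck/1): {"cck":[89,33,28,88],"jwc":[3,16,89,39],"mv":[24,35,49,46,92],"v":[53,59,39,77,79]}
After op 5 (add /cck/2 58): {"cck":[89,33,58,28,88],"jwc":[3,16,89,39],"mv":[24,35,49,46,92],"v":[53,59,39,77,79]}
After op 6 (replace /jwc/0 26): {"cck":[89,33,58,28,88],"jwc":[26,16,89,39],"mv":[24,35,49,46,92],"v":[53,59,39,77,79]}
After op 7 (remove /jwc): {"cck":[89,33,58,28,88],"mv":[24,35,49,46,92],"v":[53,59,39,77,79]}
After op 8 (replace /v 11): {"cck":[89,33,58,28,88],"mv":[24,35,49,46,92],"v":11}

Answer: {"cck":[89,33,58,28,88],"mv":[24,35,49,46,92],"v":11}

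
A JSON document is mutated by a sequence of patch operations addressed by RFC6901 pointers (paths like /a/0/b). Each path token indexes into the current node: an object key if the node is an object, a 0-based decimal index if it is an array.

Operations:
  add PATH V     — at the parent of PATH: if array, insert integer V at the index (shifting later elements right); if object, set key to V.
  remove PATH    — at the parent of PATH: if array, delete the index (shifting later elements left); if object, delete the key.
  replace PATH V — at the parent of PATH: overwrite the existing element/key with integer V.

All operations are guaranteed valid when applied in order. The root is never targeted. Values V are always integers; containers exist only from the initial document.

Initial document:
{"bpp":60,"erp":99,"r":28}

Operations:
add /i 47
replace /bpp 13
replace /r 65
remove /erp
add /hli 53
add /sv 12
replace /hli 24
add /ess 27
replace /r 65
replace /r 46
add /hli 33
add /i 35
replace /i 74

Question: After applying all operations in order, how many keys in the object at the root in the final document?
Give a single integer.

Answer: 6

Derivation:
After op 1 (add /i 47): {"bpp":60,"erp":99,"i":47,"r":28}
After op 2 (replace /bpp 13): {"bpp":13,"erp":99,"i":47,"r":28}
After op 3 (replace /r 65): {"bpp":13,"erp":99,"i":47,"r":65}
After op 4 (remove /erp): {"bpp":13,"i":47,"r":65}
After op 5 (add /hli 53): {"bpp":13,"hli":53,"i":47,"r":65}
After op 6 (add /sv 12): {"bpp":13,"hli":53,"i":47,"r":65,"sv":12}
After op 7 (replace /hli 24): {"bpp":13,"hli":24,"i":47,"r":65,"sv":12}
After op 8 (add /ess 27): {"bpp":13,"ess":27,"hli":24,"i":47,"r":65,"sv":12}
After op 9 (replace /r 65): {"bpp":13,"ess":27,"hli":24,"i":47,"r":65,"sv":12}
After op 10 (replace /r 46): {"bpp":13,"ess":27,"hli":24,"i":47,"r":46,"sv":12}
After op 11 (add /hli 33): {"bpp":13,"ess":27,"hli":33,"i":47,"r":46,"sv":12}
After op 12 (add /i 35): {"bpp":13,"ess":27,"hli":33,"i":35,"r":46,"sv":12}
After op 13 (replace /i 74): {"bpp":13,"ess":27,"hli":33,"i":74,"r":46,"sv":12}
Size at the root: 6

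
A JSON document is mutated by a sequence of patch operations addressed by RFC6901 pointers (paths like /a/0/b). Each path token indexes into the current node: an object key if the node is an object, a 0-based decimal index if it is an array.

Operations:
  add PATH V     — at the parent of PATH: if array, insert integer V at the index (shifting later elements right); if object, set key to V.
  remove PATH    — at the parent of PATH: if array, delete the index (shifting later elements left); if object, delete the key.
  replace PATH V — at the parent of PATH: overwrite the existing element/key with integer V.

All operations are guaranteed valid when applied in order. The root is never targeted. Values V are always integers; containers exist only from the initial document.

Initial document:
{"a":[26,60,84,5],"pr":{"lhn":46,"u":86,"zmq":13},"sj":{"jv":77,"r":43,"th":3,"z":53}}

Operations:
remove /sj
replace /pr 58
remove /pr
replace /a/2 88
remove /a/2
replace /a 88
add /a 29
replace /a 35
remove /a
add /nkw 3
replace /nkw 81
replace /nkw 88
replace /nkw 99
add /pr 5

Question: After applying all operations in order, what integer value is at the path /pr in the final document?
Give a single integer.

Answer: 5

Derivation:
After op 1 (remove /sj): {"a":[26,60,84,5],"pr":{"lhn":46,"u":86,"zmq":13}}
After op 2 (replace /pr 58): {"a":[26,60,84,5],"pr":58}
After op 3 (remove /pr): {"a":[26,60,84,5]}
After op 4 (replace /a/2 88): {"a":[26,60,88,5]}
After op 5 (remove /a/2): {"a":[26,60,5]}
After op 6 (replace /a 88): {"a":88}
After op 7 (add /a 29): {"a":29}
After op 8 (replace /a 35): {"a":35}
After op 9 (remove /a): {}
After op 10 (add /nkw 3): {"nkw":3}
After op 11 (replace /nkw 81): {"nkw":81}
After op 12 (replace /nkw 88): {"nkw":88}
After op 13 (replace /nkw 99): {"nkw":99}
After op 14 (add /pr 5): {"nkw":99,"pr":5}
Value at /pr: 5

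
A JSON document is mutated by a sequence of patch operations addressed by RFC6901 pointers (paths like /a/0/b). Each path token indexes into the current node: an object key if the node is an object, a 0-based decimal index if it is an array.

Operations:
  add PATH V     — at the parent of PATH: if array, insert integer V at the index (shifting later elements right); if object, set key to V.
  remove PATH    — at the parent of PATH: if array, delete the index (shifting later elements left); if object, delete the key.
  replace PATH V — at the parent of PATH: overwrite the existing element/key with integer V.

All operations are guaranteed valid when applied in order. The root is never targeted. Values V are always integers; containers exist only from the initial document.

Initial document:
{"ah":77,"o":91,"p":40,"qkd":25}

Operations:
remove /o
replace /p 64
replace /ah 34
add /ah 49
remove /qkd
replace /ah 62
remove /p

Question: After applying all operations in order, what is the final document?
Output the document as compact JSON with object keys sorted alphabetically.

Answer: {"ah":62}

Derivation:
After op 1 (remove /o): {"ah":77,"p":40,"qkd":25}
After op 2 (replace /p 64): {"ah":77,"p":64,"qkd":25}
After op 3 (replace /ah 34): {"ah":34,"p":64,"qkd":25}
After op 4 (add /ah 49): {"ah":49,"p":64,"qkd":25}
After op 5 (remove /qkd): {"ah":49,"p":64}
After op 6 (replace /ah 62): {"ah":62,"p":64}
After op 7 (remove /p): {"ah":62}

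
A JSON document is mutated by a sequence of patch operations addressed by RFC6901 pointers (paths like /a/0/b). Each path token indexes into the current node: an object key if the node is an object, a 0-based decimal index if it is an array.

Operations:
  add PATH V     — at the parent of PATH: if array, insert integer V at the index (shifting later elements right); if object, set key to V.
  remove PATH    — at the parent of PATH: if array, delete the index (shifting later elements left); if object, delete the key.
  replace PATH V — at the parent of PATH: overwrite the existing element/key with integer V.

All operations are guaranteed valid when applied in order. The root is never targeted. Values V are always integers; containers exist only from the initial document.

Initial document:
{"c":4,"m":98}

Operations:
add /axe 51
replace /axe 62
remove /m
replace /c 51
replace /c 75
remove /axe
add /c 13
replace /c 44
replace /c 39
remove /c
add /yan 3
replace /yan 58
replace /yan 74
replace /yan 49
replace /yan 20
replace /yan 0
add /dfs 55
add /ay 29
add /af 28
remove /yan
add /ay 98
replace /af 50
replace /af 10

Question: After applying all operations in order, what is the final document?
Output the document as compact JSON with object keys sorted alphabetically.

After op 1 (add /axe 51): {"axe":51,"c":4,"m":98}
After op 2 (replace /axe 62): {"axe":62,"c":4,"m":98}
After op 3 (remove /m): {"axe":62,"c":4}
After op 4 (replace /c 51): {"axe":62,"c":51}
After op 5 (replace /c 75): {"axe":62,"c":75}
After op 6 (remove /axe): {"c":75}
After op 7 (add /c 13): {"c":13}
After op 8 (replace /c 44): {"c":44}
After op 9 (replace /c 39): {"c":39}
After op 10 (remove /c): {}
After op 11 (add /yan 3): {"yan":3}
After op 12 (replace /yan 58): {"yan":58}
After op 13 (replace /yan 74): {"yan":74}
After op 14 (replace /yan 49): {"yan":49}
After op 15 (replace /yan 20): {"yan":20}
After op 16 (replace /yan 0): {"yan":0}
After op 17 (add /dfs 55): {"dfs":55,"yan":0}
After op 18 (add /ay 29): {"ay":29,"dfs":55,"yan":0}
After op 19 (add /af 28): {"af":28,"ay":29,"dfs":55,"yan":0}
After op 20 (remove /yan): {"af":28,"ay":29,"dfs":55}
After op 21 (add /ay 98): {"af":28,"ay":98,"dfs":55}
After op 22 (replace /af 50): {"af":50,"ay":98,"dfs":55}
After op 23 (replace /af 10): {"af":10,"ay":98,"dfs":55}

Answer: {"af":10,"ay":98,"dfs":55}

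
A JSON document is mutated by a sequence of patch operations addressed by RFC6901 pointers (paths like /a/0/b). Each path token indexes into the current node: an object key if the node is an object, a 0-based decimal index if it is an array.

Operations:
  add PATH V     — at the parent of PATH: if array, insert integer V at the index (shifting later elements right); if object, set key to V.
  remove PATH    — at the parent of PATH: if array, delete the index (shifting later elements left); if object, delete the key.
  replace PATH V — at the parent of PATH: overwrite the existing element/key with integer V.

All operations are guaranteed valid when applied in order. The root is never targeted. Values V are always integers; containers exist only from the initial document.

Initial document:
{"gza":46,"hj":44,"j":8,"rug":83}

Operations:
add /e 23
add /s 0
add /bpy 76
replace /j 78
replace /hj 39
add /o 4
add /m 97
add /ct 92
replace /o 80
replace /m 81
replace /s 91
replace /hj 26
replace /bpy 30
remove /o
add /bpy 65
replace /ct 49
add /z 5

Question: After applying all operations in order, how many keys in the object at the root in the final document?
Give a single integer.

Answer: 10

Derivation:
After op 1 (add /e 23): {"e":23,"gza":46,"hj":44,"j":8,"rug":83}
After op 2 (add /s 0): {"e":23,"gza":46,"hj":44,"j":8,"rug":83,"s":0}
After op 3 (add /bpy 76): {"bpy":76,"e":23,"gza":46,"hj":44,"j":8,"rug":83,"s":0}
After op 4 (replace /j 78): {"bpy":76,"e":23,"gza":46,"hj":44,"j":78,"rug":83,"s":0}
After op 5 (replace /hj 39): {"bpy":76,"e":23,"gza":46,"hj":39,"j":78,"rug":83,"s":0}
After op 6 (add /o 4): {"bpy":76,"e":23,"gza":46,"hj":39,"j":78,"o":4,"rug":83,"s":0}
After op 7 (add /m 97): {"bpy":76,"e":23,"gza":46,"hj":39,"j":78,"m":97,"o":4,"rug":83,"s":0}
After op 8 (add /ct 92): {"bpy":76,"ct":92,"e":23,"gza":46,"hj":39,"j":78,"m":97,"o":4,"rug":83,"s":0}
After op 9 (replace /o 80): {"bpy":76,"ct":92,"e":23,"gza":46,"hj":39,"j":78,"m":97,"o":80,"rug":83,"s":0}
After op 10 (replace /m 81): {"bpy":76,"ct":92,"e":23,"gza":46,"hj":39,"j":78,"m":81,"o":80,"rug":83,"s":0}
After op 11 (replace /s 91): {"bpy":76,"ct":92,"e":23,"gza":46,"hj":39,"j":78,"m":81,"o":80,"rug":83,"s":91}
After op 12 (replace /hj 26): {"bpy":76,"ct":92,"e":23,"gza":46,"hj":26,"j":78,"m":81,"o":80,"rug":83,"s":91}
After op 13 (replace /bpy 30): {"bpy":30,"ct":92,"e":23,"gza":46,"hj":26,"j":78,"m":81,"o":80,"rug":83,"s":91}
After op 14 (remove /o): {"bpy":30,"ct":92,"e":23,"gza":46,"hj":26,"j":78,"m":81,"rug":83,"s":91}
After op 15 (add /bpy 65): {"bpy":65,"ct":92,"e":23,"gza":46,"hj":26,"j":78,"m":81,"rug":83,"s":91}
After op 16 (replace /ct 49): {"bpy":65,"ct":49,"e":23,"gza":46,"hj":26,"j":78,"m":81,"rug":83,"s":91}
After op 17 (add /z 5): {"bpy":65,"ct":49,"e":23,"gza":46,"hj":26,"j":78,"m":81,"rug":83,"s":91,"z":5}
Size at the root: 10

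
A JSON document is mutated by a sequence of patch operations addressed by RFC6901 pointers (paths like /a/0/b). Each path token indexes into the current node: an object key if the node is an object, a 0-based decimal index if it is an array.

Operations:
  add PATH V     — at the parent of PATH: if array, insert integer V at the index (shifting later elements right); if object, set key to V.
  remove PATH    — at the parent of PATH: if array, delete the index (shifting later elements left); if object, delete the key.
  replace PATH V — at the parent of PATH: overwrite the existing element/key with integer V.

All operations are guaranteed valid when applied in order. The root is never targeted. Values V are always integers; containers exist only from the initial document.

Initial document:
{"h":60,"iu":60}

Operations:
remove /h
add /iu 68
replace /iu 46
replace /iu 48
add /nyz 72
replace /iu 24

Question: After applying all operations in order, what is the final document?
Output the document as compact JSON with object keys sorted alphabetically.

Answer: {"iu":24,"nyz":72}

Derivation:
After op 1 (remove /h): {"iu":60}
After op 2 (add /iu 68): {"iu":68}
After op 3 (replace /iu 46): {"iu":46}
After op 4 (replace /iu 48): {"iu":48}
After op 5 (add /nyz 72): {"iu":48,"nyz":72}
After op 6 (replace /iu 24): {"iu":24,"nyz":72}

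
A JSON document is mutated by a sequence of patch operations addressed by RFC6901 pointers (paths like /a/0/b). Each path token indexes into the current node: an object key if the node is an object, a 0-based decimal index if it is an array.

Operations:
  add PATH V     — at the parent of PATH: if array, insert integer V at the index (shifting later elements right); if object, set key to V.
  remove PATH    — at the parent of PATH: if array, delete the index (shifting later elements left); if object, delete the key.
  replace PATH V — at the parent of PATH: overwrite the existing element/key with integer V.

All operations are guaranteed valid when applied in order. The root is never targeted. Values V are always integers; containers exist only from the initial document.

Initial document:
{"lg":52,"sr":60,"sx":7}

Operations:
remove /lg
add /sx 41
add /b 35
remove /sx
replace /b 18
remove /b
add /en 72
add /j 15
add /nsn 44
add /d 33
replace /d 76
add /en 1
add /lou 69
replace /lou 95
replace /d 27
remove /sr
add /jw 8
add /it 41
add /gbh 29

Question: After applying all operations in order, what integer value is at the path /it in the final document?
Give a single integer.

After op 1 (remove /lg): {"sr":60,"sx":7}
After op 2 (add /sx 41): {"sr":60,"sx":41}
After op 3 (add /b 35): {"b":35,"sr":60,"sx":41}
After op 4 (remove /sx): {"b":35,"sr":60}
After op 5 (replace /b 18): {"b":18,"sr":60}
After op 6 (remove /b): {"sr":60}
After op 7 (add /en 72): {"en":72,"sr":60}
After op 8 (add /j 15): {"en":72,"j":15,"sr":60}
After op 9 (add /nsn 44): {"en":72,"j":15,"nsn":44,"sr":60}
After op 10 (add /d 33): {"d":33,"en":72,"j":15,"nsn":44,"sr":60}
After op 11 (replace /d 76): {"d":76,"en":72,"j":15,"nsn":44,"sr":60}
After op 12 (add /en 1): {"d":76,"en":1,"j":15,"nsn":44,"sr":60}
After op 13 (add /lou 69): {"d":76,"en":1,"j":15,"lou":69,"nsn":44,"sr":60}
After op 14 (replace /lou 95): {"d":76,"en":1,"j":15,"lou":95,"nsn":44,"sr":60}
After op 15 (replace /d 27): {"d":27,"en":1,"j":15,"lou":95,"nsn":44,"sr":60}
After op 16 (remove /sr): {"d":27,"en":1,"j":15,"lou":95,"nsn":44}
After op 17 (add /jw 8): {"d":27,"en":1,"j":15,"jw":8,"lou":95,"nsn":44}
After op 18 (add /it 41): {"d":27,"en":1,"it":41,"j":15,"jw":8,"lou":95,"nsn":44}
After op 19 (add /gbh 29): {"d":27,"en":1,"gbh":29,"it":41,"j":15,"jw":8,"lou":95,"nsn":44}
Value at /it: 41

Answer: 41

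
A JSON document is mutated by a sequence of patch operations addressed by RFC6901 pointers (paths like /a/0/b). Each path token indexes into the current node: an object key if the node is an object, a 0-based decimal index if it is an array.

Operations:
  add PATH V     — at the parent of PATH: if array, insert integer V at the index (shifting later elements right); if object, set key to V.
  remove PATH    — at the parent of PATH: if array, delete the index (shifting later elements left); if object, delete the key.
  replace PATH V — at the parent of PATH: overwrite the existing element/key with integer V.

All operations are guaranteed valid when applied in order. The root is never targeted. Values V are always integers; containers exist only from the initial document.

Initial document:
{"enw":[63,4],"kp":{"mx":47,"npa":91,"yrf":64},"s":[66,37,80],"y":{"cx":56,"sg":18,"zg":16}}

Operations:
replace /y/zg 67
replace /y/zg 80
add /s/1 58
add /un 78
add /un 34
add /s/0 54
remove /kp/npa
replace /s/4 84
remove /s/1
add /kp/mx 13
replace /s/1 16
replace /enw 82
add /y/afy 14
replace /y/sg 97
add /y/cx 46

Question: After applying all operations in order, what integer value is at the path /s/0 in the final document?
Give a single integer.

Answer: 54

Derivation:
After op 1 (replace /y/zg 67): {"enw":[63,4],"kp":{"mx":47,"npa":91,"yrf":64},"s":[66,37,80],"y":{"cx":56,"sg":18,"zg":67}}
After op 2 (replace /y/zg 80): {"enw":[63,4],"kp":{"mx":47,"npa":91,"yrf":64},"s":[66,37,80],"y":{"cx":56,"sg":18,"zg":80}}
After op 3 (add /s/1 58): {"enw":[63,4],"kp":{"mx":47,"npa":91,"yrf":64},"s":[66,58,37,80],"y":{"cx":56,"sg":18,"zg":80}}
After op 4 (add /un 78): {"enw":[63,4],"kp":{"mx":47,"npa":91,"yrf":64},"s":[66,58,37,80],"un":78,"y":{"cx":56,"sg":18,"zg":80}}
After op 5 (add /un 34): {"enw":[63,4],"kp":{"mx":47,"npa":91,"yrf":64},"s":[66,58,37,80],"un":34,"y":{"cx":56,"sg":18,"zg":80}}
After op 6 (add /s/0 54): {"enw":[63,4],"kp":{"mx":47,"npa":91,"yrf":64},"s":[54,66,58,37,80],"un":34,"y":{"cx":56,"sg":18,"zg":80}}
After op 7 (remove /kp/npa): {"enw":[63,4],"kp":{"mx":47,"yrf":64},"s":[54,66,58,37,80],"un":34,"y":{"cx":56,"sg":18,"zg":80}}
After op 8 (replace /s/4 84): {"enw":[63,4],"kp":{"mx":47,"yrf":64},"s":[54,66,58,37,84],"un":34,"y":{"cx":56,"sg":18,"zg":80}}
After op 9 (remove /s/1): {"enw":[63,4],"kp":{"mx":47,"yrf":64},"s":[54,58,37,84],"un":34,"y":{"cx":56,"sg":18,"zg":80}}
After op 10 (add /kp/mx 13): {"enw":[63,4],"kp":{"mx":13,"yrf":64},"s":[54,58,37,84],"un":34,"y":{"cx":56,"sg":18,"zg":80}}
After op 11 (replace /s/1 16): {"enw":[63,4],"kp":{"mx":13,"yrf":64},"s":[54,16,37,84],"un":34,"y":{"cx":56,"sg":18,"zg":80}}
After op 12 (replace /enw 82): {"enw":82,"kp":{"mx":13,"yrf":64},"s":[54,16,37,84],"un":34,"y":{"cx":56,"sg":18,"zg":80}}
After op 13 (add /y/afy 14): {"enw":82,"kp":{"mx":13,"yrf":64},"s":[54,16,37,84],"un":34,"y":{"afy":14,"cx":56,"sg":18,"zg":80}}
After op 14 (replace /y/sg 97): {"enw":82,"kp":{"mx":13,"yrf":64},"s":[54,16,37,84],"un":34,"y":{"afy":14,"cx":56,"sg":97,"zg":80}}
After op 15 (add /y/cx 46): {"enw":82,"kp":{"mx":13,"yrf":64},"s":[54,16,37,84],"un":34,"y":{"afy":14,"cx":46,"sg":97,"zg":80}}
Value at /s/0: 54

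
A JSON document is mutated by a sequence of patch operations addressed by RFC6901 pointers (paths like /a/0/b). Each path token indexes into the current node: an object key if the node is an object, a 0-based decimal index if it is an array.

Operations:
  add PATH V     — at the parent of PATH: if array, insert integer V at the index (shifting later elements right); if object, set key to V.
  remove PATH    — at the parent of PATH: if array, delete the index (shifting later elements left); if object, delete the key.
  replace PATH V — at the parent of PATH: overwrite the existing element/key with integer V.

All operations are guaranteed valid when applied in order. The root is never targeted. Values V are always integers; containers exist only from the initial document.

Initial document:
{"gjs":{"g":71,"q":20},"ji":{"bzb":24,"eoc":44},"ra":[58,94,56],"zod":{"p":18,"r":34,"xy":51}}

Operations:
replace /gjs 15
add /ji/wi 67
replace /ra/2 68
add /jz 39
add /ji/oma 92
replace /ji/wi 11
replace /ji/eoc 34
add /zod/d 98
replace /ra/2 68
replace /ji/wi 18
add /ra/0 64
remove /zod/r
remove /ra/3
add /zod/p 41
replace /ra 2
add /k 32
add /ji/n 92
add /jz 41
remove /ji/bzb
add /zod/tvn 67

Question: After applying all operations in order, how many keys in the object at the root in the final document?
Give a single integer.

After op 1 (replace /gjs 15): {"gjs":15,"ji":{"bzb":24,"eoc":44},"ra":[58,94,56],"zod":{"p":18,"r":34,"xy":51}}
After op 2 (add /ji/wi 67): {"gjs":15,"ji":{"bzb":24,"eoc":44,"wi":67},"ra":[58,94,56],"zod":{"p":18,"r":34,"xy":51}}
After op 3 (replace /ra/2 68): {"gjs":15,"ji":{"bzb":24,"eoc":44,"wi":67},"ra":[58,94,68],"zod":{"p":18,"r":34,"xy":51}}
After op 4 (add /jz 39): {"gjs":15,"ji":{"bzb":24,"eoc":44,"wi":67},"jz":39,"ra":[58,94,68],"zod":{"p":18,"r":34,"xy":51}}
After op 5 (add /ji/oma 92): {"gjs":15,"ji":{"bzb":24,"eoc":44,"oma":92,"wi":67},"jz":39,"ra":[58,94,68],"zod":{"p":18,"r":34,"xy":51}}
After op 6 (replace /ji/wi 11): {"gjs":15,"ji":{"bzb":24,"eoc":44,"oma":92,"wi":11},"jz":39,"ra":[58,94,68],"zod":{"p":18,"r":34,"xy":51}}
After op 7 (replace /ji/eoc 34): {"gjs":15,"ji":{"bzb":24,"eoc":34,"oma":92,"wi":11},"jz":39,"ra":[58,94,68],"zod":{"p":18,"r":34,"xy":51}}
After op 8 (add /zod/d 98): {"gjs":15,"ji":{"bzb":24,"eoc":34,"oma":92,"wi":11},"jz":39,"ra":[58,94,68],"zod":{"d":98,"p":18,"r":34,"xy":51}}
After op 9 (replace /ra/2 68): {"gjs":15,"ji":{"bzb":24,"eoc":34,"oma":92,"wi":11},"jz":39,"ra":[58,94,68],"zod":{"d":98,"p":18,"r":34,"xy":51}}
After op 10 (replace /ji/wi 18): {"gjs":15,"ji":{"bzb":24,"eoc":34,"oma":92,"wi":18},"jz":39,"ra":[58,94,68],"zod":{"d":98,"p":18,"r":34,"xy":51}}
After op 11 (add /ra/0 64): {"gjs":15,"ji":{"bzb":24,"eoc":34,"oma":92,"wi":18},"jz":39,"ra":[64,58,94,68],"zod":{"d":98,"p":18,"r":34,"xy":51}}
After op 12 (remove /zod/r): {"gjs":15,"ji":{"bzb":24,"eoc":34,"oma":92,"wi":18},"jz":39,"ra":[64,58,94,68],"zod":{"d":98,"p":18,"xy":51}}
After op 13 (remove /ra/3): {"gjs":15,"ji":{"bzb":24,"eoc":34,"oma":92,"wi":18},"jz":39,"ra":[64,58,94],"zod":{"d":98,"p":18,"xy":51}}
After op 14 (add /zod/p 41): {"gjs":15,"ji":{"bzb":24,"eoc":34,"oma":92,"wi":18},"jz":39,"ra":[64,58,94],"zod":{"d":98,"p":41,"xy":51}}
After op 15 (replace /ra 2): {"gjs":15,"ji":{"bzb":24,"eoc":34,"oma":92,"wi":18},"jz":39,"ra":2,"zod":{"d":98,"p":41,"xy":51}}
After op 16 (add /k 32): {"gjs":15,"ji":{"bzb":24,"eoc":34,"oma":92,"wi":18},"jz":39,"k":32,"ra":2,"zod":{"d":98,"p":41,"xy":51}}
After op 17 (add /ji/n 92): {"gjs":15,"ji":{"bzb":24,"eoc":34,"n":92,"oma":92,"wi":18},"jz":39,"k":32,"ra":2,"zod":{"d":98,"p":41,"xy":51}}
After op 18 (add /jz 41): {"gjs":15,"ji":{"bzb":24,"eoc":34,"n":92,"oma":92,"wi":18},"jz":41,"k":32,"ra":2,"zod":{"d":98,"p":41,"xy":51}}
After op 19 (remove /ji/bzb): {"gjs":15,"ji":{"eoc":34,"n":92,"oma":92,"wi":18},"jz":41,"k":32,"ra":2,"zod":{"d":98,"p":41,"xy":51}}
After op 20 (add /zod/tvn 67): {"gjs":15,"ji":{"eoc":34,"n":92,"oma":92,"wi":18},"jz":41,"k":32,"ra":2,"zod":{"d":98,"p":41,"tvn":67,"xy":51}}
Size at the root: 6

Answer: 6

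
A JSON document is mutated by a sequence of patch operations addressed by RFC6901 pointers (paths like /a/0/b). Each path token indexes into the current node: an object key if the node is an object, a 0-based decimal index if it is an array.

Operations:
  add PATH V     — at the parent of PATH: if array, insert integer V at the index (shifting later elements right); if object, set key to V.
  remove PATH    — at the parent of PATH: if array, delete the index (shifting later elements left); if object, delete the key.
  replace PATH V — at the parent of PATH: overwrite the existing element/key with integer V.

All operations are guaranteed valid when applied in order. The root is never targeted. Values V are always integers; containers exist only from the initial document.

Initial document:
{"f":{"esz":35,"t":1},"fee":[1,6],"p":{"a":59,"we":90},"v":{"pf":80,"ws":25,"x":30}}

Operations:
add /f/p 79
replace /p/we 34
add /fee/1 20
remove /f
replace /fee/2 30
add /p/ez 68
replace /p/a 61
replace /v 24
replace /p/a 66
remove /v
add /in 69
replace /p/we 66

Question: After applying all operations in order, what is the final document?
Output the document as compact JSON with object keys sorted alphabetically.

After op 1 (add /f/p 79): {"f":{"esz":35,"p":79,"t":1},"fee":[1,6],"p":{"a":59,"we":90},"v":{"pf":80,"ws":25,"x":30}}
After op 2 (replace /p/we 34): {"f":{"esz":35,"p":79,"t":1},"fee":[1,6],"p":{"a":59,"we":34},"v":{"pf":80,"ws":25,"x":30}}
After op 3 (add /fee/1 20): {"f":{"esz":35,"p":79,"t":1},"fee":[1,20,6],"p":{"a":59,"we":34},"v":{"pf":80,"ws":25,"x":30}}
After op 4 (remove /f): {"fee":[1,20,6],"p":{"a":59,"we":34},"v":{"pf":80,"ws":25,"x":30}}
After op 5 (replace /fee/2 30): {"fee":[1,20,30],"p":{"a":59,"we":34},"v":{"pf":80,"ws":25,"x":30}}
After op 6 (add /p/ez 68): {"fee":[1,20,30],"p":{"a":59,"ez":68,"we":34},"v":{"pf":80,"ws":25,"x":30}}
After op 7 (replace /p/a 61): {"fee":[1,20,30],"p":{"a":61,"ez":68,"we":34},"v":{"pf":80,"ws":25,"x":30}}
After op 8 (replace /v 24): {"fee":[1,20,30],"p":{"a":61,"ez":68,"we":34},"v":24}
After op 9 (replace /p/a 66): {"fee":[1,20,30],"p":{"a":66,"ez":68,"we":34},"v":24}
After op 10 (remove /v): {"fee":[1,20,30],"p":{"a":66,"ez":68,"we":34}}
After op 11 (add /in 69): {"fee":[1,20,30],"in":69,"p":{"a":66,"ez":68,"we":34}}
After op 12 (replace /p/we 66): {"fee":[1,20,30],"in":69,"p":{"a":66,"ez":68,"we":66}}

Answer: {"fee":[1,20,30],"in":69,"p":{"a":66,"ez":68,"we":66}}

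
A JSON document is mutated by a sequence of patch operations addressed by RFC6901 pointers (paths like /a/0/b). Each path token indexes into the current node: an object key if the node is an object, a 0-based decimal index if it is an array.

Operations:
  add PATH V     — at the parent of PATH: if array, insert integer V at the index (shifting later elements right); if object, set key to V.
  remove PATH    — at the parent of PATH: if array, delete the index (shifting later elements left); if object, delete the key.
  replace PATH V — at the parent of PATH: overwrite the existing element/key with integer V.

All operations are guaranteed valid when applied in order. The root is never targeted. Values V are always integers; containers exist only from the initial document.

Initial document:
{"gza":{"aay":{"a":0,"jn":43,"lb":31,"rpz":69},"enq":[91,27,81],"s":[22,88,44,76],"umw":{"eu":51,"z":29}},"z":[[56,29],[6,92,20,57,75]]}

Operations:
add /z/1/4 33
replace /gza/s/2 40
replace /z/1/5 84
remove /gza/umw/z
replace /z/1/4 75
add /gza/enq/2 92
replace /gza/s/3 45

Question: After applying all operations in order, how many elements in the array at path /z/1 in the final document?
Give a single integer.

After op 1 (add /z/1/4 33): {"gza":{"aay":{"a":0,"jn":43,"lb":31,"rpz":69},"enq":[91,27,81],"s":[22,88,44,76],"umw":{"eu":51,"z":29}},"z":[[56,29],[6,92,20,57,33,75]]}
After op 2 (replace /gza/s/2 40): {"gza":{"aay":{"a":0,"jn":43,"lb":31,"rpz":69},"enq":[91,27,81],"s":[22,88,40,76],"umw":{"eu":51,"z":29}},"z":[[56,29],[6,92,20,57,33,75]]}
After op 3 (replace /z/1/5 84): {"gza":{"aay":{"a":0,"jn":43,"lb":31,"rpz":69},"enq":[91,27,81],"s":[22,88,40,76],"umw":{"eu":51,"z":29}},"z":[[56,29],[6,92,20,57,33,84]]}
After op 4 (remove /gza/umw/z): {"gza":{"aay":{"a":0,"jn":43,"lb":31,"rpz":69},"enq":[91,27,81],"s":[22,88,40,76],"umw":{"eu":51}},"z":[[56,29],[6,92,20,57,33,84]]}
After op 5 (replace /z/1/4 75): {"gza":{"aay":{"a":0,"jn":43,"lb":31,"rpz":69},"enq":[91,27,81],"s":[22,88,40,76],"umw":{"eu":51}},"z":[[56,29],[6,92,20,57,75,84]]}
After op 6 (add /gza/enq/2 92): {"gza":{"aay":{"a":0,"jn":43,"lb":31,"rpz":69},"enq":[91,27,92,81],"s":[22,88,40,76],"umw":{"eu":51}},"z":[[56,29],[6,92,20,57,75,84]]}
After op 7 (replace /gza/s/3 45): {"gza":{"aay":{"a":0,"jn":43,"lb":31,"rpz":69},"enq":[91,27,92,81],"s":[22,88,40,45],"umw":{"eu":51}},"z":[[56,29],[6,92,20,57,75,84]]}
Size at path /z/1: 6

Answer: 6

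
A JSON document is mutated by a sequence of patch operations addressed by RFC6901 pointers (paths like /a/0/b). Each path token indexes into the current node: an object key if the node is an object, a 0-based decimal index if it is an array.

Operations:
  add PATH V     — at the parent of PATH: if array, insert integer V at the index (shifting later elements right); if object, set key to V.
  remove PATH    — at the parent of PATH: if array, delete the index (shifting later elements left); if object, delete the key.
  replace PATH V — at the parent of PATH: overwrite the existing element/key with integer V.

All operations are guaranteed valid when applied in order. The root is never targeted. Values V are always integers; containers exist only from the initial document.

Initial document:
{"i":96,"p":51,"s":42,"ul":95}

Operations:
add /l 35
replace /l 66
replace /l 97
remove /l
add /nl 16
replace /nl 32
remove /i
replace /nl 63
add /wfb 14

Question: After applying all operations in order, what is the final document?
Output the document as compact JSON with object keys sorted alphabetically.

Answer: {"nl":63,"p":51,"s":42,"ul":95,"wfb":14}

Derivation:
After op 1 (add /l 35): {"i":96,"l":35,"p":51,"s":42,"ul":95}
After op 2 (replace /l 66): {"i":96,"l":66,"p":51,"s":42,"ul":95}
After op 3 (replace /l 97): {"i":96,"l":97,"p":51,"s":42,"ul":95}
After op 4 (remove /l): {"i":96,"p":51,"s":42,"ul":95}
After op 5 (add /nl 16): {"i":96,"nl":16,"p":51,"s":42,"ul":95}
After op 6 (replace /nl 32): {"i":96,"nl":32,"p":51,"s":42,"ul":95}
After op 7 (remove /i): {"nl":32,"p":51,"s":42,"ul":95}
After op 8 (replace /nl 63): {"nl":63,"p":51,"s":42,"ul":95}
After op 9 (add /wfb 14): {"nl":63,"p":51,"s":42,"ul":95,"wfb":14}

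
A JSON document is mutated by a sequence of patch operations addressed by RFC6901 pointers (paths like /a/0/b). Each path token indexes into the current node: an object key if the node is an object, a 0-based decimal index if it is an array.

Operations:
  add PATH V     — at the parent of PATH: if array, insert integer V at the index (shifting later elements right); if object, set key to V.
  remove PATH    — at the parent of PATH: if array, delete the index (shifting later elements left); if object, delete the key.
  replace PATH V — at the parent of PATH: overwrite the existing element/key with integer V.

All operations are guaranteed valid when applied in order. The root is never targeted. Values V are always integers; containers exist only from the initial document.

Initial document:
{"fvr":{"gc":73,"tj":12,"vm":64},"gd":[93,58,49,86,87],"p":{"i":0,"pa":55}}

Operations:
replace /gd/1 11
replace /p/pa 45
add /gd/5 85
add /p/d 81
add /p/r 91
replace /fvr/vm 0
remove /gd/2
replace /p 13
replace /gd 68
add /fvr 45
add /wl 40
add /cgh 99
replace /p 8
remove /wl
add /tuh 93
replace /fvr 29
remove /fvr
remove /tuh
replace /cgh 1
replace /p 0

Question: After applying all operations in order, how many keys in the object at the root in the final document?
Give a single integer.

Answer: 3

Derivation:
After op 1 (replace /gd/1 11): {"fvr":{"gc":73,"tj":12,"vm":64},"gd":[93,11,49,86,87],"p":{"i":0,"pa":55}}
After op 2 (replace /p/pa 45): {"fvr":{"gc":73,"tj":12,"vm":64},"gd":[93,11,49,86,87],"p":{"i":0,"pa":45}}
After op 3 (add /gd/5 85): {"fvr":{"gc":73,"tj":12,"vm":64},"gd":[93,11,49,86,87,85],"p":{"i":0,"pa":45}}
After op 4 (add /p/d 81): {"fvr":{"gc":73,"tj":12,"vm":64},"gd":[93,11,49,86,87,85],"p":{"d":81,"i":0,"pa":45}}
After op 5 (add /p/r 91): {"fvr":{"gc":73,"tj":12,"vm":64},"gd":[93,11,49,86,87,85],"p":{"d":81,"i":0,"pa":45,"r":91}}
After op 6 (replace /fvr/vm 0): {"fvr":{"gc":73,"tj":12,"vm":0},"gd":[93,11,49,86,87,85],"p":{"d":81,"i":0,"pa":45,"r":91}}
After op 7 (remove /gd/2): {"fvr":{"gc":73,"tj":12,"vm":0},"gd":[93,11,86,87,85],"p":{"d":81,"i":0,"pa":45,"r":91}}
After op 8 (replace /p 13): {"fvr":{"gc":73,"tj":12,"vm":0},"gd":[93,11,86,87,85],"p":13}
After op 9 (replace /gd 68): {"fvr":{"gc":73,"tj":12,"vm":0},"gd":68,"p":13}
After op 10 (add /fvr 45): {"fvr":45,"gd":68,"p":13}
After op 11 (add /wl 40): {"fvr":45,"gd":68,"p":13,"wl":40}
After op 12 (add /cgh 99): {"cgh":99,"fvr":45,"gd":68,"p":13,"wl":40}
After op 13 (replace /p 8): {"cgh":99,"fvr":45,"gd":68,"p":8,"wl":40}
After op 14 (remove /wl): {"cgh":99,"fvr":45,"gd":68,"p":8}
After op 15 (add /tuh 93): {"cgh":99,"fvr":45,"gd":68,"p":8,"tuh":93}
After op 16 (replace /fvr 29): {"cgh":99,"fvr":29,"gd":68,"p":8,"tuh":93}
After op 17 (remove /fvr): {"cgh":99,"gd":68,"p":8,"tuh":93}
After op 18 (remove /tuh): {"cgh":99,"gd":68,"p":8}
After op 19 (replace /cgh 1): {"cgh":1,"gd":68,"p":8}
After op 20 (replace /p 0): {"cgh":1,"gd":68,"p":0}
Size at the root: 3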